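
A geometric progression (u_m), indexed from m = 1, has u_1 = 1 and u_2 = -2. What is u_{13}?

Common ratio r = -2.
u_m = 1·(-2)^(m-1).
u_{13} = 1·(-2)^12 = 4096.

4096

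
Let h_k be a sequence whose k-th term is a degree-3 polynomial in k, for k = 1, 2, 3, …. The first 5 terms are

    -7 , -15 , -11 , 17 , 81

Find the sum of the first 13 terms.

1st diffs: -8, 4, 28, 64.
2nd diffs: 12, 24, 36.
3rd diffs: 12, 12 (constant).
Newton forward-difference form: h_k = -7 + (-8)·C(k-1,1) + 12·C(k-1,2) + 12·C(k-1,3).
Continuing: …, 193, 365, 609, 937, …, h_{13} = 3329.
Summing k = 1..13 (13 terms) gives 11297.

11297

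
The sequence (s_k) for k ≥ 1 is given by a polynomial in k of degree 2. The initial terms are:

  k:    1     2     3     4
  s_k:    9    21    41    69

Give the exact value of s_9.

329

1st diffs: 12, 20, 28.
2nd diffs: 8, 8 (constant).
Newton forward-difference form: s_k = 9 + 12·C(k-1,1) + 8·C(k-1,2).
At k = 9: k-1 = 8, so s_9 = 9 + 96 + 224 = 329.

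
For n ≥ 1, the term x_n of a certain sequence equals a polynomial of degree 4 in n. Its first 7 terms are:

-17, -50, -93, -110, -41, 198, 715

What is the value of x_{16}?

1st diffs: -33, -43, -17, 69, 239, 517.
2nd diffs: -10, 26, 86, 170, 278.
3rd diffs: 36, 60, 84, 108.
4th diffs: 24, 24, 24 (constant).
Newton forward-difference form: x_n = -17 + (-33)·C(n-1,1) + (-10)·C(n-1,2) + 36·C(n-1,3) + 24·C(n-1,4).
At n = 16: n-1 = 15, so x_{16} = -17 - 495 - 1050 + 16380 + 32760 = 47578.

47578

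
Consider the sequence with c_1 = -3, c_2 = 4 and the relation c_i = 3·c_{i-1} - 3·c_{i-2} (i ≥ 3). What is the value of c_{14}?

Applying the relation repeatedly:
c_3 = 21  c_4 = 51  c_5 = 90  …  c_{11} = -2430  c_{12} = -3159  c_{13} = -2187  c_{14} = 2916.

2916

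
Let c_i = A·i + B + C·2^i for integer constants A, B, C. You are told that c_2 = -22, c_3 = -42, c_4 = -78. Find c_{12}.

-16430

The three given values yield: 2A + B + 4C = -22; 3A + B + 8C = -42; 4A + B + 16C = -78.
Subtracting the first from the second: A + 4C = -20.
Subtracting the second from the third: A + 8C = -36.
Solving: C = -4, A = -4, then B = 2.
Hence c_{12} = -4·12 + 2 + (-4)·4096 = -16430.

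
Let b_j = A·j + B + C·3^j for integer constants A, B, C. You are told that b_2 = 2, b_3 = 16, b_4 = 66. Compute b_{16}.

43046658

Plug in j = 2, 3, 4: 2A + B + 9C = 2; 3A + B + 27C = 16; 4A + B + 81C = 66.
Subtracting the first from the second: A + 18C = 14.
Subtracting the second from the third: A + 54C = 50.
Solving: C = 1, A = -4, then B = 1.
So b_j = -4·j + 1 + 1·3^j; at j=16 this is 43046658.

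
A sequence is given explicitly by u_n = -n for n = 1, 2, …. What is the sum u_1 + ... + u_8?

Over n = 1..8: Σn = 36.
Total = (-1)·36 = -36.

-36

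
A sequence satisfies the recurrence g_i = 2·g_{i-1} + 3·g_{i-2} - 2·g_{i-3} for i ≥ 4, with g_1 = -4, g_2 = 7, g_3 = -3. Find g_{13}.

Iterate the recurrence:
g_4 = 23;  g_5 = 23;  g_6 = 121;  g_7 = 265;  g_8 = 847;  g_9 = 2247;  g_{10} = 6505;  g_{11} = 18057;  g_{12} = 51135;  g_{13} = 143431.

143431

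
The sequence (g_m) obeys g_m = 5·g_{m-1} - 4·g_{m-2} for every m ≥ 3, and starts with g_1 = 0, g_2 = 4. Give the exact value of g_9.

87380

Step forward from the initial values:
g_3 = 20  g_4 = 84  g_5 = 340  g_6 = 1364  g_7 = 5460  g_8 = 21844  g_9 = 87380.
(Characteristic roots are 4 and 1.)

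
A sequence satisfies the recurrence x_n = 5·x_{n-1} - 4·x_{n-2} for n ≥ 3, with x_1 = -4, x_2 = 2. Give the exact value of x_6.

2042

x_3 = 26;  x_4 = 122;  x_5 = 506;  x_6 = 2042.
(Characteristic roots are 4 and 1.)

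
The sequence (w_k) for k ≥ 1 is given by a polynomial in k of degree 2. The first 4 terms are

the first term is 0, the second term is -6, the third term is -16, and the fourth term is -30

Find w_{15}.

-448

1st diffs: -6, -10, -14.
2nd diffs: -4, -4 (constant).
Newton forward-difference form: w_k = (-6)·C(k-1,1) + (-4)·C(k-1,2).
At k = 15: k-1 = 14, so w_{15} = -84 - 364 = -448.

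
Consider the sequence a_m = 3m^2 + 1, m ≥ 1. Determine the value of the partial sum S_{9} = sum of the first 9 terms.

864

Over m = 1..9: Σm = 45, Σm² = 285.
Total = (3)·285 + (1)·9 = 864.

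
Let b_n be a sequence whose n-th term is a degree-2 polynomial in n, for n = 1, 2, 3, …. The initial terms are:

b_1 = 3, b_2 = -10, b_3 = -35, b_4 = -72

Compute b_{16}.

1st diffs: -13, -25, -37.
2nd diffs: -12, -12 (constant).
Newton forward-difference form: b_n = 3 + (-13)·C(n-1,1) + (-12)·C(n-1,2).
At n = 16: n-1 = 15, so b_{16} = 3 - 195 - 1260 = -1452.

-1452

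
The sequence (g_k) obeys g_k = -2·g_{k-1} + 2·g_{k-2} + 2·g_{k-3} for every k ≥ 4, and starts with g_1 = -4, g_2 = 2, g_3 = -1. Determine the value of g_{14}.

Applying the relation repeatedly:
g_4 = -2; g_5 = 6; g_6 = -18; …; g_{11} = 1704; g_{12} = -4232; g_{13} = 10496; g_{14} = -26048.

-26048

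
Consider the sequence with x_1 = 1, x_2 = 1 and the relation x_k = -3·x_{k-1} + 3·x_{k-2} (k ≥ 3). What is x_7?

-135

Compute successive terms:
x_3 = 0, x_4 = 3, x_5 = -9, x_6 = 36, x_7 = -135.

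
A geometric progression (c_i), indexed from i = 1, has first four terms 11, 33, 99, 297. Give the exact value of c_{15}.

52612659

Common ratio r = 3.
c_i = 11·3^(i-1).
c_{15} = 11·3^14 = 52612659.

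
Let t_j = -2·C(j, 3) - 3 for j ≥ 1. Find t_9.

-171

C(9, 3) = 84, so t_9 = -171.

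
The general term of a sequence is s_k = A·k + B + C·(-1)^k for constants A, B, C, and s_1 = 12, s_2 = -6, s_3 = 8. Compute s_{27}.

-40

At k = 1, 2, 3: A + B - C = 12; 2A + B + C = -6; 3A + B - C = 8.
Subtracting the first from the second: A + 2C = -18.
Subtracting the second from the third: A - 2C = 14.
Solving: C = -8, A = -2, then B = 6.
Therefore s_{27} = -54 + 6 + (-8)·(-1) = -40.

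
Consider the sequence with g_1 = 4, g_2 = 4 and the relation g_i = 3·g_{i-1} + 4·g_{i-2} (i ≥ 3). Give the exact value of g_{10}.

419428

Applying the relation repeatedly:
g_3 = 28, g_4 = 100, g_5 = 412, g_6 = 1636, g_7 = 6556, g_8 = 26212, g_9 = 104860, g_{10} = 419428.
(Characteristic roots are 4 and -1.)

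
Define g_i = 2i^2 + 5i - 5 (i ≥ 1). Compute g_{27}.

g_{27} = 2·27^2 + 5·27 - 5 = 1588.

1588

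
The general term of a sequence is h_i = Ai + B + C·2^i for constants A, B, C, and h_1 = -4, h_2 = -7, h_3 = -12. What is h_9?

Write the equations: A + B + 2C = -4; 2A + B + 4C = -7; 3A + B + 8C = -12.
Subtracting the first from the second: A + 2C = -3.
Subtracting the second from the third: A + 4C = -5.
Solving: C = -1, A = -1, then B = -1.
So h_i = -1·i + (-1) + (-1)·2^i; at i=9 this is -522.

-522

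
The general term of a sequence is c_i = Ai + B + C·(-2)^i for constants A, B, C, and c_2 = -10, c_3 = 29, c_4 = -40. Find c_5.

Write the equations: 2A + B + 4C = -10; 3A + B - 8C = 29; 4A + B + 16C = -40.
Subtracting the first from the second: A - 12C = 39.
Subtracting the second from the third: A + 24C = -69.
Solving: C = -3, A = 3, then B = -4.
Hence c_5 = 3·5 + (-4) + (-3)·(-32) = 107.

107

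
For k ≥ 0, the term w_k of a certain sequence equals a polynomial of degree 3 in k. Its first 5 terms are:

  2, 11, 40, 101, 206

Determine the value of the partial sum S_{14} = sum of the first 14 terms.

20139

1st diffs: 9, 29, 61, 105.
2nd diffs: 20, 32, 44.
3rd diffs: 12, 12 (constant).
Newton forward-difference form: w_k = 2 + 9·C(k,1) + 20·C(k,2) + 12·C(k,3).
Continuing: …, 367, 596, 905, 1306, …, w_{13} = 5111.
Summing k = 0..13 (14 terms) gives 20139.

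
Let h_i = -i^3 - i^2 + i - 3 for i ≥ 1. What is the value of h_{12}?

h_{12} = -1·12^3 - 1·12^2 + 1·12 - 3 = -1863.

-1863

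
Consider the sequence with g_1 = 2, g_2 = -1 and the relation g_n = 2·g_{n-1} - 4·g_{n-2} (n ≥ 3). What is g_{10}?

Applying the relation repeatedly:
g_3 = -10; g_4 = -16; g_5 = 8; g_6 = 80; g_7 = 128; g_8 = -64; g_9 = -640; g_{10} = -1024.

-1024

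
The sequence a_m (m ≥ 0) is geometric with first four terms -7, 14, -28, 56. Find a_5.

Common ratio r = -2.
a_m = (-7)·(-2)^(m-0).
a_5 = (-7)·(-2)^5 = 224.

224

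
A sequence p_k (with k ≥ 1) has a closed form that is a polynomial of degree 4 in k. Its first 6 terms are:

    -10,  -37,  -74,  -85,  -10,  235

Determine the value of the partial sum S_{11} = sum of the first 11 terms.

19723

1st diffs: -27, -37, -11, 75, 245.
2nd diffs: -10, 26, 86, 170.
3rd diffs: 36, 60, 84.
4th diffs: 24, 24 (constant).
Newton forward-difference form: p_k = -10 + (-27)·C(k-1,1) + (-10)·C(k-1,2) + 36·C(k-1,3) + 24·C(k-1,4).
Continuing: …, 758, 1691, 3190, 5435, …, p_{11} = 8630.
Summing k = 1..11 (11 terms) gives 19723.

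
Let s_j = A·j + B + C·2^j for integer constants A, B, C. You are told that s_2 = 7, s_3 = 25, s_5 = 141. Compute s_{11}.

At j = 2, 3, 5: 2A + B + 4C = 7; 3A + B + 8C = 25; 5A + B + 32C = 141.
Subtracting the first from the second: A + 4C = 18.
Subtracting the second from the third: 2A + 24C = 116.
Solving: C = 5, A = -2, then B = -9.
So s_j = -2·j + (-9) + 5·2^j; at j=11 this is 10209.

10209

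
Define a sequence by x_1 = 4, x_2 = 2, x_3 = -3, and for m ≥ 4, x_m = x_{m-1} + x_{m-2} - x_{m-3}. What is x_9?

-24

Compute successive terms:
x_4 = -5  x_5 = -10  x_6 = -12  x_7 = -17  x_8 = -19  x_9 = -24.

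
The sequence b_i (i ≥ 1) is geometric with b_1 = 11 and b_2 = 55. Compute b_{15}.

Common ratio r = 5.
b_i = 11·5^(i-1).
b_{15} = 11·5^14 = 67138671875.

67138671875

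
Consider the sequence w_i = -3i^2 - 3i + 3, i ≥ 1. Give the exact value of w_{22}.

w_{22} = -3·22^2 - 3·22 + 3 = -1515.

-1515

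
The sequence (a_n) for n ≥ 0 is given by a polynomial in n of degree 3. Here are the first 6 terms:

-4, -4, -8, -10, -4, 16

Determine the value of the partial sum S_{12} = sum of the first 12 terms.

2042

1st diffs: 0, -4, -2, 6, 20.
2nd diffs: -4, 2, 8, 14.
3rd diffs: 6, 6, 6 (constant).
Newton forward-difference form: a_n = -4 + (-4)·C(n,2) + 6·C(n,3).
Continuing: …, 56, 122, 220, 356, …, a_{11} = 766.
Summing n = 0..11 (12 terms) gives 2042.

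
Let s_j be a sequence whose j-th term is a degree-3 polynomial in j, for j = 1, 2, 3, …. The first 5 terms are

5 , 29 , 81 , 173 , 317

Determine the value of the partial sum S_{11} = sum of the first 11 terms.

1st diffs: 24, 52, 92, 144.
2nd diffs: 28, 40, 52.
3rd diffs: 12, 12 (constant).
So s_j = 2j^3 + 2j^2 + 4j - 3.
Continuing: …, 525, 809, 1181, 1653, …, s_{11} = 2945.
Summing j = 1..11 (11 terms) gives 9955.

9955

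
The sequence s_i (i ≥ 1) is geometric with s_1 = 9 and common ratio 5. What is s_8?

703125

s_i = 9·5^(i-1).
s_8 = 9·5^7 = 703125.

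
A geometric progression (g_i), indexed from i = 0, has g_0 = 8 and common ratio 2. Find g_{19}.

4194304

g_i = 8·2^(i-0).
g_{19} = 8·2^19 = 4194304.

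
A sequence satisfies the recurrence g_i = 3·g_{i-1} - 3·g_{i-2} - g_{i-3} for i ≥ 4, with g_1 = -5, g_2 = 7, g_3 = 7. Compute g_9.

-245

Step forward from the initial values:
g_4 = 5  g_5 = -13  g_6 = -61  g_7 = -149  g_8 = -251  g_9 = -245.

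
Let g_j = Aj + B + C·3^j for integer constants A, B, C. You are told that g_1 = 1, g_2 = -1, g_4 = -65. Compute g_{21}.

-10460353119

Plug in j = 1, 2, 4: A + B + 3C = 1; 2A + B + 9C = -1; 4A + B + 81C = -65.
Subtracting the first from the second: A + 6C = -2.
Subtracting the second from the third: 2A + 72C = -64.
Solving: C = -1, A = 4, then B = 0.
Hence g_{21} = 4·21 + 0 + (-1)·10460353203 = -10460353119.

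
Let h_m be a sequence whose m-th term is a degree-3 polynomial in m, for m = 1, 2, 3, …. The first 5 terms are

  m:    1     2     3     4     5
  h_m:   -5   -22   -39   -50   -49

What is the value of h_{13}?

1111

1st diffs: -17, -17, -11, 1.
2nd diffs: 0, 6, 12.
3rd diffs: 6, 6 (constant).
So h_m = m^3 - 6m^2 - 6m + 6.
Evaluating at m = 13 gives h_{13} = 1111.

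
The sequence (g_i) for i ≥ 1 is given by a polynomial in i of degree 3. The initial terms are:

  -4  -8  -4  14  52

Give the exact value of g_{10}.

1st diffs: -4, 4, 18, 38.
2nd diffs: 8, 14, 20.
3rd diffs: 6, 6 (constant).
Newton forward-difference form: g_i = -4 + (-4)·C(i-1,1) + 8·C(i-1,2) + 6·C(i-1,3).
At i = 10: i-1 = 9, so g_{10} = -4 - 36 + 288 + 504 = 752.

752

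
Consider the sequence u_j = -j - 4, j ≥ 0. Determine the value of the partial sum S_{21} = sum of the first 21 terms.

Over j = 0..20: Σj = 210.
Total = (-1)·210 + (-4)·21 = -294.

-294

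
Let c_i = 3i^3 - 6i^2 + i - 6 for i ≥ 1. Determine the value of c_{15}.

c_{15} = 3·15^3 - 6·15^2 + 1·15 - 6 = 8784.

8784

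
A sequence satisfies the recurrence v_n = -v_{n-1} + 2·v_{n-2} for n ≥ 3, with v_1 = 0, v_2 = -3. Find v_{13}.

Iterate the recurrence:
v_3 = 3, v_4 = -9, v_5 = 15, …, v_{10} = -513, v_{11} = 1023, v_{12} = -2049, v_{13} = 4095.
(Characteristic roots are 1 and -2.)

4095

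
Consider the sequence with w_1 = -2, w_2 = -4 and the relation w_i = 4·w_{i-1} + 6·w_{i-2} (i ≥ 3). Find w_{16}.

Step forward from the initial values:
w_3 = -28, w_4 = -136, w_5 = -712, …, w_{13} = -358175872, w_{14} = -1849003264, w_{15} = -9545068288, w_{16} = -49274292736.

-49274292736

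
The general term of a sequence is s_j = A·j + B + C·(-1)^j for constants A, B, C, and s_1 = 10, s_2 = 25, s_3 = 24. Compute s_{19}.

Write the equations: A + B - C = 10; 2A + B + C = 25; 3A + B - C = 24.
Subtracting the first from the second: A + 2C = 15.
Subtracting the second from the third: A - 2C = -1.
Solving: C = 4, A = 7, then B = 7.
Hence s_{19} = 7·19 + 7 + 4·(-1) = 136.

136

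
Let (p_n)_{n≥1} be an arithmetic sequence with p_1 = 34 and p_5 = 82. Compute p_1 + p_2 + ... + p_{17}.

2210

Common difference d = (82 - 34) / (5 - 1) = 12.
p_n = 34 + (n - 1)·12.
p_{17} = 226; S = 17·(34 + 226)/2 = 2210.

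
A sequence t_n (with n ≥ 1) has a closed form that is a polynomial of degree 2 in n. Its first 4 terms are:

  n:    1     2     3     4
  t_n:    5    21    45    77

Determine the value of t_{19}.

1st diffs: 16, 24, 32.
2nd diffs: 8, 8 (constant).
Newton forward-difference form: t_n = 5 + 16·C(n-1,1) + 8·C(n-1,2).
At n = 19: n-1 = 18, so t_{19} = 5 + 288 + 1224 = 1517.

1517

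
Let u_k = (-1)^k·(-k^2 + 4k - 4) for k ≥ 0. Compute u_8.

-36

(-1)^8 = 1; -k^2 + 4k - 4 at k=8 is -36; so u_8 = -36.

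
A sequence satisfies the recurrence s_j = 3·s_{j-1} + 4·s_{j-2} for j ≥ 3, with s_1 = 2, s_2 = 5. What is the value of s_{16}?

Compute successive terms:
s_3 = 23;  s_4 = 89;  s_5 = 359;  …;  s_{13} = 23488103;  s_{14} = 93952409;  s_{15} = 375809639;  s_{16} = 1503238553.
(Characteristic roots are 4 and -1.)

1503238553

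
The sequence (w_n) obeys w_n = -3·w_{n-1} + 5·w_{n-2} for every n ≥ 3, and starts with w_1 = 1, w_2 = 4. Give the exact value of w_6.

Step forward from the initial values:
w_3 = -7, w_4 = 41, w_5 = -158, w_6 = 679.

679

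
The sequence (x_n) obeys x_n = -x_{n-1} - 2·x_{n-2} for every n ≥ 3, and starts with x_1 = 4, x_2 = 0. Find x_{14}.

360

x_3 = -8  x_4 = 8  x_5 = 8  …  x_{11} = 136  x_{12} = -88  x_{13} = -184  x_{14} = 360.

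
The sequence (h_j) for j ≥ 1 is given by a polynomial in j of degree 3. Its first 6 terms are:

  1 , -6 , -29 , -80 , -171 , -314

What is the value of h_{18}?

1st diffs: -7, -23, -51, -91, -143.
2nd diffs: -16, -28, -40, -52.
3rd diffs: -12, -12, -12 (constant).
Newton forward-difference form: h_j = 1 + (-7)·C(j-1,1) + (-16)·C(j-1,2) + (-12)·C(j-1,3).
At j = 18: j-1 = 17, so h_{18} = 1 - 119 - 2176 - 8160 = -10454.

-10454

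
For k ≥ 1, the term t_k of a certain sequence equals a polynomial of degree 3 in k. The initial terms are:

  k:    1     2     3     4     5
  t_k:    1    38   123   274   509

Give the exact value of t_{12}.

6018

1st diffs: 37, 85, 151, 235.
2nd diffs: 48, 66, 84.
3rd diffs: 18, 18 (constant).
Newton forward-difference form: t_k = 1 + 37·C(k-1,1) + 48·C(k-1,2) + 18·C(k-1,3).
At k = 12: k-1 = 11, so t_{12} = 1 + 407 + 2640 + 2970 = 6018.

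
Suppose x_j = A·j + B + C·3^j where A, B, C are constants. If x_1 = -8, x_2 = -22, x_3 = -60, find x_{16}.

Write the equations: A + B + 3C = -8; 2A + B + 9C = -22; 3A + B + 27C = -60.
Subtracting the first from the second: A + 6C = -14.
Subtracting the second from the third: A + 18C = -38.
Solving: C = -2, A = -2, then B = 0.
Therefore x_{16} = -32 + 0 + (-2)·43046721 = -86093474.

-86093474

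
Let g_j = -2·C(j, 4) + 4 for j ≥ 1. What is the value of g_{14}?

-1998

C(14, 4) = 1001, so g_{14} = -1998.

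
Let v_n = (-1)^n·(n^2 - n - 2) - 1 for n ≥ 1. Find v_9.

(-1)^9 = -1; n^2 - n - 2 at n=9 is 70; so v_9 = -71.

-71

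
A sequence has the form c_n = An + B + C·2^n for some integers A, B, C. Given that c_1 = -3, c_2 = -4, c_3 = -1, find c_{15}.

65459

The three given values yield: A + B + 2C = -3; 2A + B + 4C = -4; 3A + B + 8C = -1.
Subtracting the first from the second: A + 2C = -1.
Subtracting the second from the third: A + 4C = 3.
Solving: C = 2, A = -5, then B = -2.
Hence c_{15} = -5·15 + (-2) + 2·32768 = 65459.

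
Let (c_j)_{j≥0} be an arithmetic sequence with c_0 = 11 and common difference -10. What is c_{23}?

c_j = 11 + (j - 0)·(-10).
c_{23} = 11 + 23·(-10) = -219.

-219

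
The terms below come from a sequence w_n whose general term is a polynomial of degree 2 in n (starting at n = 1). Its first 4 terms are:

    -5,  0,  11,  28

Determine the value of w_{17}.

795

1st diffs: 5, 11, 17.
2nd diffs: 6, 6 (constant).
Newton forward-difference form: w_n = -5 + 5·C(n-1,1) + 6·C(n-1,2).
At n = 17: n-1 = 16, so w_{17} = -5 + 80 + 720 = 795.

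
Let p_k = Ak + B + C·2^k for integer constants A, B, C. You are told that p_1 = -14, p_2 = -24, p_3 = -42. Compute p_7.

Plug in k = 1, 2, 3: A + B + 2C = -14; 2A + B + 4C = -24; 3A + B + 8C = -42.
Subtracting the first from the second: A + 2C = -10.
Subtracting the second from the third: A + 4C = -18.
Solving: C = -4, A = -2, then B = -4.
Hence p_7 = -2·7 + (-4) + (-4)·128 = -530.

-530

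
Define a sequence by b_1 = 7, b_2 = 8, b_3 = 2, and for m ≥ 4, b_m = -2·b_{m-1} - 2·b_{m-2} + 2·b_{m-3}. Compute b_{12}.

Applying the relation repeatedly:
b_4 = -6  b_5 = 24  b_6 = -32  b_7 = 4  b_8 = 104  b_9 = -280  b_{10} = 360  b_{11} = 48  b_{12} = -1376.

-1376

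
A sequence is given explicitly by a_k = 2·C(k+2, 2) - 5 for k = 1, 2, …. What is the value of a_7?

C(9, 2) = 36, so a_7 = 67.

67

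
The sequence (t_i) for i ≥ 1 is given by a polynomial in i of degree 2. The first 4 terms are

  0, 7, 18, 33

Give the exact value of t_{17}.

1st diffs: 7, 11, 15.
2nd diffs: 4, 4 (constant).
Newton forward-difference form: t_i = 7·C(i-1,1) + 4·C(i-1,2).
At i = 17: i-1 = 16, so t_{17} = 112 + 480 = 592.

592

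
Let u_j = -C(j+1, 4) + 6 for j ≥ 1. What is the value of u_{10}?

-324

C(11, 4) = 330, so u_{10} = -324.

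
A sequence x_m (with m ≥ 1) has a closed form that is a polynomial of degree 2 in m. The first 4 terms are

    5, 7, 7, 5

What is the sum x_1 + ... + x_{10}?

1st diffs: 2, 0, -2.
2nd diffs: -2, -2 (constant).
Newton forward-difference form: x_m = 5 + 2·C(m-1,1) + (-2)·C(m-1,2).
Continuing: …, 1, -5, -13, -23, …, x_{10} = -49.
Summing m = 1..10 (10 terms) gives -100.

-100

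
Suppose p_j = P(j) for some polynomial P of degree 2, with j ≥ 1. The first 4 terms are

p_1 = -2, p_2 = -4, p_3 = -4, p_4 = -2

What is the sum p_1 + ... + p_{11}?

1st diffs: -2, 0, 2.
2nd diffs: 2, 2 (constant).
So p_j = j^2 - 5j + 2.
Continuing: …, 2, 8, 16, 26, …, p_{11} = 68.
Summing j = 1..11 (11 terms) gives 198.

198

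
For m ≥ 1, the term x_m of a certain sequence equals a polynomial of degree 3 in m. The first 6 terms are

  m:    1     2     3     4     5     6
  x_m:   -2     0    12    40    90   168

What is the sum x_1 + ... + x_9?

1650

1st diffs: 2, 12, 28, 50, 78.
2nd diffs: 10, 16, 22, 28.
3rd diffs: 6, 6, 6 (constant).
Newton forward-difference form: x_m = -2 + 2·C(m-1,1) + 10·C(m-1,2) + 6·C(m-1,3).
Continuing: 280, 432, 630.
Summing m = 1..9 (9 terms) gives 1650.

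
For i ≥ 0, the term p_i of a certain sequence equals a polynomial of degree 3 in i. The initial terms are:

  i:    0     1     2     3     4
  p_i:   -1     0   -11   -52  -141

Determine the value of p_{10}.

-2691

1st diffs: 1, -11, -41, -89.
2nd diffs: -12, -30, -48.
3rd diffs: -18, -18 (constant).
Newton forward-difference form: p_i = -1 + 1·C(i,1) + (-12)·C(i,2) + (-18)·C(i,3).
At i = 10: i = 10, so p_{10} = -1 + 10 - 540 - 2160 = -2691.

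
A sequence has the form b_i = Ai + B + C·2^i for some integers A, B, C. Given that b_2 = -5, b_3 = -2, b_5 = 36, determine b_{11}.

4038

Plug in i = 2, 3, 5: 2A + B + 4C = -5; 3A + B + 8C = -2; 5A + B + 32C = 36.
Subtracting the first from the second: A + 4C = 3.
Subtracting the second from the third: 2A + 24C = 38.
Solving: C = 2, A = -5, then B = -3.
Hence b_{11} = -5·11 + (-3) + 2·2048 = 4038.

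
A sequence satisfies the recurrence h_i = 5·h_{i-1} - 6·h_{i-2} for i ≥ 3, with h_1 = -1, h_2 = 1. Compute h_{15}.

Iterate the recurrence:
h_3 = 11;  h_4 = 49;  h_5 = 179;  …;  h_{12} = 523249;  h_{13} = 1577939;  h_{14} = 4750201;  h_{15} = 14283371.
(Characteristic roots are 3 and 2.)

14283371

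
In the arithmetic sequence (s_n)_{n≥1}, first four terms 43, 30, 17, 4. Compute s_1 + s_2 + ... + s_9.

Common difference d = -13.
s_n = 43 + (n - 1)·(-13).
s_9 = -61; S = 9·(43 + (-61))/2 = -81.

-81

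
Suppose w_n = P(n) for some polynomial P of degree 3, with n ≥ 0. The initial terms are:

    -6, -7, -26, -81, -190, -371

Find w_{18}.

1st diffs: -1, -19, -55, -109, -181.
2nd diffs: -18, -36, -54, -72.
3rd diffs: -18, -18, -18 (constant).
So w_n = -3n^3 + 2n - 6.
Evaluating at n = 18 gives w_{18} = -17466.

-17466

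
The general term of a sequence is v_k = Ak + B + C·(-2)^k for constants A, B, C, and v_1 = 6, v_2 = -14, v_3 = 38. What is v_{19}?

2097222

Plug in k = 1, 2, 3: A + B - 2C = 6; 2A + B + 4C = -14; 3A + B - 8C = 38.
Subtracting the first from the second: A + 6C = -20.
Subtracting the second from the third: A - 12C = 52.
Solving: C = -4, A = 4, then B = -6.
So v_k = 4·k + (-6) + (-4)·(-2)^k; at k=19 this is 2097222.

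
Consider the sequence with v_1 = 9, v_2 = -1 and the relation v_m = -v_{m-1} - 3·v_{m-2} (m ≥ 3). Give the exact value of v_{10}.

-871

v_3 = -26;  v_4 = 29;  v_5 = 49;  v_6 = -136;  v_7 = -11;  v_8 = 419;  v_9 = -386;  v_{10} = -871.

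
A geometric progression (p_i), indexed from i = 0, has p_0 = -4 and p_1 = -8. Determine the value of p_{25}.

-134217728

Common ratio r = 2.
p_i = (-4)·2^(i-0).
p_{25} = (-4)·2^25 = -134217728.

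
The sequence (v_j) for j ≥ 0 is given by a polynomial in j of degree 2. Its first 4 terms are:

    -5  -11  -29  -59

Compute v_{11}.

-731

1st diffs: -6, -18, -30.
2nd diffs: -12, -12 (constant).
So v_j = -6j^2 - 5.
Evaluating at j = 11 gives v_{11} = -731.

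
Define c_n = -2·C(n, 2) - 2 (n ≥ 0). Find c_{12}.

C(12, 2) = 66, so c_{12} = -134.

-134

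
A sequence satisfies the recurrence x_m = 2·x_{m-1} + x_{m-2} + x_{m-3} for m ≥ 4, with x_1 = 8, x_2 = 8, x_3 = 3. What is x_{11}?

Compute successive terms:
x_4 = 22, x_5 = 55, x_6 = 135, x_7 = 347, x_8 = 884, x_9 = 2250, x_{10} = 5731, x_{11} = 14596.

14596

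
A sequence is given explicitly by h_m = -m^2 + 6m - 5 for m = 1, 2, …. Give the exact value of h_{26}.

h_{26} = -1·26^2 + 6·26 - 5 = -525.

-525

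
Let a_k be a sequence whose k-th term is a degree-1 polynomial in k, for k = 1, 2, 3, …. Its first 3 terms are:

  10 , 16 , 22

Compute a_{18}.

112

1st diffs: 6, 6 (constant).
So a_k = 6k + 4.
Evaluating at k = 18 gives a_{18} = 112.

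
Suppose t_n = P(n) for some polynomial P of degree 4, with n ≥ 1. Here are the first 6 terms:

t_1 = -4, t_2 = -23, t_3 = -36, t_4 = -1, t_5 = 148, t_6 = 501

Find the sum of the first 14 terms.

90489

1st diffs: -19, -13, 35, 149, 353.
2nd diffs: 6, 48, 114, 204.
3rd diffs: 42, 66, 90.
4th diffs: 24, 24 (constant).
Newton forward-difference form: t_n = -4 + (-19)·C(n-1,1) + 6·C(n-1,2) + 42·C(n-1,3) + 24·C(n-1,4).
Continuing: …, 1172, 2299, 4044, 6593, …, t_{14} = 29389.
Summing n = 1..14 (14 terms) gives 90489.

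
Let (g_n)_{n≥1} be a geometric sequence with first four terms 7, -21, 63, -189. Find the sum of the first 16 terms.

-75331760

Common ratio r = -3.
g_n = 7·(-3)^(n-1).
S = 7·((-3)^16 - 1)/(-3 - 1) = 7·(43046721 - 1)/(-4) = -75331760.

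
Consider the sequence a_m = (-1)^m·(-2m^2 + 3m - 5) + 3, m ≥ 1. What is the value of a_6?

(-1)^6 = 1; -2m^2 + 3m - 5 at m=6 is -59; so a_6 = -56.

-56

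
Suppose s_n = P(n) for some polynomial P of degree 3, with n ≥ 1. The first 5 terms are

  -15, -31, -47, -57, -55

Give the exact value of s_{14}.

1st diffs: -16, -16, -10, 2.
2nd diffs: 0, 6, 12.
3rd diffs: 6, 6 (constant).
Newton forward-difference form: s_n = -15 + (-16)·C(n-1,1) + 6·C(n-1,3).
At n = 14: n-1 = 13, so s_{14} = -15 - 208 + 1716 = 1493.

1493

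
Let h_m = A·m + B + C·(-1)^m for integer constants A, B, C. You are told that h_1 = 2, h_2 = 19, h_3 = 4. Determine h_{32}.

The three given values yield: A + B - C = 2; 2A + B + C = 19; 3A + B - C = 4.
Subtracting the first from the second: A + 2C = 17.
Subtracting the second from the third: A - 2C = -15.
Solving: C = 8, A = 1, then B = 9.
Hence h_{32} = 1·32 + 9 + 8·1 = 49.

49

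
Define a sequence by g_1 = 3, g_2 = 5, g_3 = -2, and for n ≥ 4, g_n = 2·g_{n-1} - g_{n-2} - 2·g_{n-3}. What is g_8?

41

Iterate the recurrence:
g_4 = -15; g_5 = -38; g_6 = -57; g_7 = -46; g_8 = 41.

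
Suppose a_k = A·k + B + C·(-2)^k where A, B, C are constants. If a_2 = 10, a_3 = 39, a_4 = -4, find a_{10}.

-1990

The three given values yield: 2A + B + 4C = 10; 3A + B - 8C = 39; 4A + B + 16C = -4.
Subtracting the first from the second: A - 12C = 29.
Subtracting the second from the third: A + 24C = -43.
Solving: C = -2, A = 5, then B = 8.
Hence a_{10} = 5·10 + 8 + (-2)·1024 = -1990.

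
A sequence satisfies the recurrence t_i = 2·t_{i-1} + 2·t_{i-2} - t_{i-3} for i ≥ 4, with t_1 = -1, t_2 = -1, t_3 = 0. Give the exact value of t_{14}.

-7921

Applying the relation repeatedly:
t_4 = -1;  t_5 = -1;  t_6 = -4;  …;  t_{11} = -441;  t_{12} = -1156;  t_{13} = -3025;  t_{14} = -7921.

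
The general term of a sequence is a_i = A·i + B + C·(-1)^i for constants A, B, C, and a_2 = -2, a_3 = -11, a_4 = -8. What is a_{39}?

The three given values yield: 2A + B + C = -2; 3A + B - C = -11; 4A + B + C = -8.
Subtracting the first from the second: A - 2C = -9.
Subtracting the second from the third: A + 2C = 3.
Solving: C = 3, A = -3, then B = 1.
Hence a_{39} = -3·39 + 1 + 3·(-1) = -119.

-119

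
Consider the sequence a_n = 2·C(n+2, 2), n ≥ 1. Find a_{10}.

132

C(12, 2) = 66, so a_{10} = 132.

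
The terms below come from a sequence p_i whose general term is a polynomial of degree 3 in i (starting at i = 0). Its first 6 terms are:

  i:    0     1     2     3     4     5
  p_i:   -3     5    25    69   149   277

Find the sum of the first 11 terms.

6347

1st diffs: 8, 20, 44, 80, 128.
2nd diffs: 12, 24, 36, 48.
3rd diffs: 12, 12, 12 (constant).
So p_i = 2i^3 + 6i - 3.
Continuing: …, 465, 725, 1069, 1509, …, p_{10} = 2057.
Summing i = 0..10 (11 terms) gives 6347.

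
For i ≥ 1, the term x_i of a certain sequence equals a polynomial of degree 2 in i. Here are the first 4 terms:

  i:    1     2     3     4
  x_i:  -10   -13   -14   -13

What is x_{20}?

1st diffs: -3, -1, 1.
2nd diffs: 2, 2 (constant).
So x_i = i^2 - 6i - 5.
Evaluating at i = 20 gives x_{20} = 275.

275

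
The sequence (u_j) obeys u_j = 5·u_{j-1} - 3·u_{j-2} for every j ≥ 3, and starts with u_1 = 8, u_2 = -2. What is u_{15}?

-1566942226

Applying the relation repeatedly:
u_3 = -34, u_4 = -164, u_5 = -718, …, u_{12} = -19670114, u_{13} = -84636088, u_{14} = -364170098, u_{15} = -1566942226.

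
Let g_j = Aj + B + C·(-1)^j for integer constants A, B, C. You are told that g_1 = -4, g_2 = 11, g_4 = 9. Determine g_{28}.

Plug in j = 1, 2, 4: A + B - C = -4; 2A + B + C = 11; 4A + B + C = 9.
Subtracting the first from the second: A + 2C = 15.
Subtracting the second from the third: 2A = -2.
Solving: C = 8, A = -1, then B = 5.
Therefore g_{28} = -28 + 5 + 8·1 = -15.

-15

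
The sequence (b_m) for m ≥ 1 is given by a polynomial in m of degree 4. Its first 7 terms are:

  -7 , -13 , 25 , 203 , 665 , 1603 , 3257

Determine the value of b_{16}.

113723

1st diffs: -6, 38, 178, 462, 938, 1654.
2nd diffs: 44, 140, 284, 476, 716.
3rd diffs: 96, 144, 192, 240.
4th diffs: 48, 48, 48 (constant).
Newton forward-difference form: b_m = -7 + (-6)·C(m-1,1) + 44·C(m-1,2) + 96·C(m-1,3) + 48·C(m-1,4).
At m = 16: m-1 = 15, so b_{16} = -7 - 90 + 4620 + 43680 + 65520 = 113723.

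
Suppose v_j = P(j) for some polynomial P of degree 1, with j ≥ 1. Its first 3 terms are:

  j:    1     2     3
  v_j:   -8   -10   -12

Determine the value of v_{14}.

-34

1st diffs: -2, -2 (constant).
So v_j = -2j - 6.
Evaluating at j = 14 gives v_{14} = -34.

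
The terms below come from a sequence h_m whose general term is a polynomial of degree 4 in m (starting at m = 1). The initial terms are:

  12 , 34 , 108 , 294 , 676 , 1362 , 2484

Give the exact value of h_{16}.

1st diffs: 22, 74, 186, 382, 686, 1122.
2nd diffs: 52, 112, 196, 304, 436.
3rd diffs: 60, 84, 108, 132.
4th diffs: 24, 24, 24 (constant).
Newton forward-difference form: h_m = 12 + 22·C(m-1,1) + 52·C(m-1,2) + 60·C(m-1,3) + 24·C(m-1,4).
At m = 16: m-1 = 15, so h_{16} = 12 + 330 + 5460 + 27300 + 32760 = 65862.

65862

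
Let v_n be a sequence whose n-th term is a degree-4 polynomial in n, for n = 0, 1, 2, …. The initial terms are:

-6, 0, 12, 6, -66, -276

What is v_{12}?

-16698

1st diffs: 6, 12, -6, -72, -210.
2nd diffs: 6, -18, -66, -138.
3rd diffs: -24, -48, -72.
4th diffs: -24, -24 (constant).
Newton forward-difference form: v_n = -6 + 6·C(n,1) + 6·C(n,2) + (-24)·C(n,3) + (-24)·C(n,4).
At n = 12: n = 12, so v_{12} = -6 + 72 + 396 - 5280 - 11880 = -16698.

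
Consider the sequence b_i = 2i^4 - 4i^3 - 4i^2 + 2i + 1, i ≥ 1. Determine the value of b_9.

9901

b_9 = 2·9^4 - 4·9^3 - 4·9^2 + 2·9 + 1 = 9901.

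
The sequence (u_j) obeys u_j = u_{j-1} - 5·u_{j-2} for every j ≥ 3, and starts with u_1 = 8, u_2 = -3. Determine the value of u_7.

-608

Compute successive terms:
u_3 = -43  u_4 = -28  u_5 = 187  u_6 = 327  u_7 = -608.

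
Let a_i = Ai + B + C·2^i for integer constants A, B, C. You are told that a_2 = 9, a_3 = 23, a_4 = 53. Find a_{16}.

262109

Plug in i = 2, 3, 4: 2A + B + 4C = 9; 3A + B + 8C = 23; 4A + B + 16C = 53.
Subtracting the first from the second: A + 4C = 14.
Subtracting the second from the third: A + 8C = 30.
Solving: C = 4, A = -2, then B = -3.
Therefore a_{16} = -32 + (-3) + 4·65536 = 262109.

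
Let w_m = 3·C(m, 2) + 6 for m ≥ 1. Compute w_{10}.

141

C(10, 2) = 45, so w_{10} = 141.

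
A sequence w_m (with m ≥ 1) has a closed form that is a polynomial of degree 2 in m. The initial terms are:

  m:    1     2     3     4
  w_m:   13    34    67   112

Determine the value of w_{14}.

1222

1st diffs: 21, 33, 45.
2nd diffs: 12, 12 (constant).
Newton forward-difference form: w_m = 13 + 21·C(m-1,1) + 12·C(m-1,2).
At m = 14: m-1 = 13, so w_{14} = 13 + 273 + 936 = 1222.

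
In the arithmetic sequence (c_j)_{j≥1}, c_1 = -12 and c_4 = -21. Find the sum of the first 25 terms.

-1200

Common difference d = (-21 - (-12)) / (4 - 1) = -3.
c_j = -12 + (j - 1)·(-3).
c_{25} = -84; S = 25·(-12 + (-84))/2 = -1200.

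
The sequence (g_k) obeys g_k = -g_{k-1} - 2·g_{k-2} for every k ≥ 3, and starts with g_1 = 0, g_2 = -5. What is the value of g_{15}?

Step forward from the initial values:
g_3 = 5; g_4 = 5; g_5 = -15; …; g_{12} = -115; g_{13} = 225; g_{14} = 5; g_{15} = -455.

-455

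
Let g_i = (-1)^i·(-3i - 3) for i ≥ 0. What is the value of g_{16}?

-51

(-1)^16 = 1; -3i - 3 at i=16 is -51; so g_{16} = -51.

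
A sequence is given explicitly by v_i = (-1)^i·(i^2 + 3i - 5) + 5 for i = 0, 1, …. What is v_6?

(-1)^6 = 1; i^2 + 3i - 5 at i=6 is 49; so v_6 = 54.

54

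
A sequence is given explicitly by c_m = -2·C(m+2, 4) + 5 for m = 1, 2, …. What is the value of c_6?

C(8, 4) = 70, so c_6 = -135.

-135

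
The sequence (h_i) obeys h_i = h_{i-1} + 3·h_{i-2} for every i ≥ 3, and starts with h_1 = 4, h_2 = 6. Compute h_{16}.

844164

Step forward from the initial values:
h_3 = 18; h_4 = 36; h_5 = 90; …; h_{13} = 69156; h_{14} = 159174; h_{15} = 366642; h_{16} = 844164.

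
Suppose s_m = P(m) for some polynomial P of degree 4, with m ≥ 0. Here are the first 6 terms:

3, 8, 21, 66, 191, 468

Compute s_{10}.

1st diffs: 5, 13, 45, 125, 277.
2nd diffs: 8, 32, 80, 152.
3rd diffs: 24, 48, 72.
4th diffs: 24, 24 (constant).
Newton forward-difference form: s_m = 3 + 5·C(m,1) + 8·C(m,2) + 24·C(m,3) + 24·C(m,4).
At m = 10: m = 10, so s_{10} = 3 + 50 + 360 + 2880 + 5040 = 8333.

8333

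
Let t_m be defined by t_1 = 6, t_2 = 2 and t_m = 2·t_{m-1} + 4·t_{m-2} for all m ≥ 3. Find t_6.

Iterate the recurrence:
t_3 = 28; t_4 = 64; t_5 = 240; t_6 = 736.

736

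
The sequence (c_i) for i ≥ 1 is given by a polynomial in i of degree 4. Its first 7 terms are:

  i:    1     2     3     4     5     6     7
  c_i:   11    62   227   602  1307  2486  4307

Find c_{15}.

1st diffs: 51, 165, 375, 705, 1179, 1821.
2nd diffs: 114, 210, 330, 474, 642.
3rd diffs: 96, 120, 144, 168.
4th diffs: 24, 24, 24 (constant).
Newton forward-difference form: c_i = 11 + 51·C(i-1,1) + 114·C(i-1,2) + 96·C(i-1,3) + 24·C(i-1,4).
At i = 15: i-1 = 14, so c_{15} = 11 + 714 + 10374 + 34944 + 24024 = 70067.

70067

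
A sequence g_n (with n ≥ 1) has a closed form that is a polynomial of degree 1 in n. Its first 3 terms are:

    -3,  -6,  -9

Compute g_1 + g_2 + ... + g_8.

-108

1st diffs: -3, -3 (constant).
So g_n = -3n.
Continuing: …, -12, -15, -18, -21, …, g_8 = -24.
Summing n = 1..8 (8 terms) gives -108.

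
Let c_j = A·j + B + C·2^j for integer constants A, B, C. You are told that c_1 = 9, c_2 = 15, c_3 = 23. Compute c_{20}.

Write the equations: A + B + 2C = 9; 2A + B + 4C = 15; 3A + B + 8C = 23.
Subtracting the first from the second: A + 2C = 6.
Subtracting the second from the third: A + 4C = 8.
Solving: C = 1, A = 4, then B = 3.
Hence c_{20} = 4·20 + 3 + 1·1048576 = 1048659.

1048659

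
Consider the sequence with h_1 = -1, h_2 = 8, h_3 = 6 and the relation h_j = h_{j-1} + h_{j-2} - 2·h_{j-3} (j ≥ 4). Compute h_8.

h_4 = 16; h_5 = 6; h_6 = 10; h_7 = -16; h_8 = -18.

-18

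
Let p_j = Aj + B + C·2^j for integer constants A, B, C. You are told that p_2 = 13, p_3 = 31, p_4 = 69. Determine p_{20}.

At j = 2, 3, 4: 2A + B + 4C = 13; 3A + B + 8C = 31; 4A + B + 16C = 69.
Subtracting the first from the second: A + 4C = 18.
Subtracting the second from the third: A + 8C = 38.
Solving: C = 5, A = -2, then B = -3.
Hence p_{20} = -2·20 + (-3) + 5·1048576 = 5242837.

5242837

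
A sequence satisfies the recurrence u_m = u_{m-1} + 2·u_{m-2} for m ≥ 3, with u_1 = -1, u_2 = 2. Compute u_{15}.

Iterate the recurrence:
u_3 = 0; u_4 = 4; u_5 = 4; …; u_{12} = 684; u_{13} = 1364; u_{14} = 2732; u_{15} = 5460.
(Characteristic roots are 2 and -1.)

5460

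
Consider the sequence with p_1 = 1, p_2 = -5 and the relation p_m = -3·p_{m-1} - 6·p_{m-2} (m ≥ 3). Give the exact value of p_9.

2673

Compute successive terms:
p_3 = 9, p_4 = 3, p_5 = -63, p_6 = 171, p_7 = -135, p_8 = -621, p_9 = 2673.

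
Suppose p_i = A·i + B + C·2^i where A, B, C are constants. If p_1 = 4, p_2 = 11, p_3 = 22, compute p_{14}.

Plug in i = 1, 2, 3: A + B + 2C = 4; 2A + B + 4C = 11; 3A + B + 8C = 22.
Subtracting the first from the second: A + 2C = 7.
Subtracting the second from the third: A + 4C = 11.
Solving: C = 2, A = 3, then B = -3.
So p_i = 3·i + (-3) + 2·2^i; at i=14 this is 32807.

32807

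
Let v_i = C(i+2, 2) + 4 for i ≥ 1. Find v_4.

C(6, 2) = 15, so v_4 = 19.

19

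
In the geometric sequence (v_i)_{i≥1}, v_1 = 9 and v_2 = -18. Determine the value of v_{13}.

36864

Common ratio r = -2.
v_i = 9·(-2)^(i-1).
v_{13} = 9·(-2)^12 = 36864.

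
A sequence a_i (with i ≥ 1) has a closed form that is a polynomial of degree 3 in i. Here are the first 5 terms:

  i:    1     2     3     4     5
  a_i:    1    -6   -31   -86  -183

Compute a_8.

-846

1st diffs: -7, -25, -55, -97.
2nd diffs: -18, -30, -42.
3rd diffs: -12, -12 (constant).
Newton forward-difference form: a_i = 1 + (-7)·C(i-1,1) + (-18)·C(i-1,2) + (-12)·C(i-1,3).
At i = 8: i-1 = 7, so a_8 = 1 - 49 - 378 - 420 = -846.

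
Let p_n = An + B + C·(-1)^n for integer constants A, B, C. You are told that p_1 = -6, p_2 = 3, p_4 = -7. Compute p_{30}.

Write the equations: A + B - C = -6; 2A + B + C = 3; 4A + B + C = -7.
Subtracting the first from the second: A + 2C = 9.
Subtracting the second from the third: 2A = -10.
Solving: C = 7, A = -5, then B = 6.
Therefore p_{30} = -150 + 6 + 7·1 = -137.

-137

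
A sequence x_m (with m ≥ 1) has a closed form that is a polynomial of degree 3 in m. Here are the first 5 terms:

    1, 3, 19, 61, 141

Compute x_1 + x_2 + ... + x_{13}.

1st diffs: 2, 16, 42, 80.
2nd diffs: 14, 26, 38.
3rd diffs: 12, 12 (constant).
Newton forward-difference form: x_m = 1 + 2·C(m-1,1) + 14·C(m-1,2) + 12·C(m-1,3).
Continuing: …, 271, 463, 729, 1081, …, x_{13} = 3589.
Summing m = 1..13 (13 terms) gives 12753.

12753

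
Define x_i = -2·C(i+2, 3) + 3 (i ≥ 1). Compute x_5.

-67

C(7, 3) = 35, so x_5 = -67.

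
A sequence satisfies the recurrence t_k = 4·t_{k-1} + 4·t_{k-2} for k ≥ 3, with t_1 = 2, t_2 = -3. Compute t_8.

Step forward from the initial values:
t_3 = -4  t_4 = -28  t_5 = -128  t_6 = -624  t_7 = -3008  t_8 = -14528.

-14528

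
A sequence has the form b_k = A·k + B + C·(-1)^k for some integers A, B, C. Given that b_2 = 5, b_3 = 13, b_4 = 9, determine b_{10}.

21

The three given values yield: 2A + B + C = 5; 3A + B - C = 13; 4A + B + C = 9.
Subtracting the first from the second: A - 2C = 8.
Subtracting the second from the third: A + 2C = -4.
Solving: C = -3, A = 2, then B = 4.
Therefore b_{10} = 20 + 4 + (-3)·1 = 21.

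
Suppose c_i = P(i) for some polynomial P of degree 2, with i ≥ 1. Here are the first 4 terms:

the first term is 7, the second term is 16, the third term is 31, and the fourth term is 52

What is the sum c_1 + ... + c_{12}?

1st diffs: 9, 15, 21.
2nd diffs: 6, 6 (constant).
Newton forward-difference form: c_i = 7 + 9·C(i-1,1) + 6·C(i-1,2).
Continuing: …, 79, 112, 151, 196, …, c_{12} = 436.
Summing i = 1..12 (12 terms) gives 1998.

1998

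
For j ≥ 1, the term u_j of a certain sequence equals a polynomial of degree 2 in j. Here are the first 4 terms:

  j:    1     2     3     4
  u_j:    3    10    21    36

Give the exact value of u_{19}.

1st diffs: 7, 11, 15.
2nd diffs: 4, 4 (constant).
So u_j = 2j^2 + j.
Evaluating at j = 19 gives u_{19} = 741.

741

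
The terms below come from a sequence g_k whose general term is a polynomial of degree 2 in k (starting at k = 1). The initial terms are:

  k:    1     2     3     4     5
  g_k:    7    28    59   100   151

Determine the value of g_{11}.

667

1st diffs: 21, 31, 41, 51.
2nd diffs: 10, 10, 10 (constant).
Newton forward-difference form: g_k = 7 + 21·C(k-1,1) + 10·C(k-1,2).
At k = 11: k-1 = 10, so g_{11} = 7 + 210 + 450 = 667.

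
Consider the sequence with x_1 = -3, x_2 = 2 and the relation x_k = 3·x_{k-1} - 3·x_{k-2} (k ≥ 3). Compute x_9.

-405

Iterate the recurrence:
x_3 = 15; x_4 = 39; x_5 = 72; x_6 = 99; x_7 = 81; x_8 = -54; x_9 = -405.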